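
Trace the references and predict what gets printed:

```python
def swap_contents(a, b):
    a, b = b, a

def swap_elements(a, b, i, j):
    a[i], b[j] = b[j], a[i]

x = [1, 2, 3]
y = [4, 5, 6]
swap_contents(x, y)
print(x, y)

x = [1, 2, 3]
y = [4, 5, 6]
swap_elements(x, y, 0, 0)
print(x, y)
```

Key concept: parameter rebinding vs mutation.
Step by step:
`x = [1, 2, 3]` → x = [1, 2, 3]
`y = [4, 5, 6]` → y = [4, 5, 6]
`swap_contents(x, y)` → no visible change to tracked variables
`print(x, y)` → prints [1, 2, 3] [4, 5, 6]
`x = [1, 2, 3]` → x = [1, 2, 3]
`y = [4, 5, 6]` → y = [4, 5, 6]
`swap_elements(x, y, 0, 0)` → x = [4, 2, 3]; y = [1, 5, 6]
`print(x, y)` → prints [4, 2, 3] [1, 5, 6]

Answer:
[1, 2, 3] [4, 5, 6]
[4, 2, 3] [1, 5, 6]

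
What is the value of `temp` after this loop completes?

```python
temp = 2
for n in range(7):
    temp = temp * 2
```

Multiply by 2, 7 times: 2 * 2^7 = 256
`temp` takes the values: 2 → 4 → 8 → 16 → 32 → 64 → 128 → 256

Answer: 256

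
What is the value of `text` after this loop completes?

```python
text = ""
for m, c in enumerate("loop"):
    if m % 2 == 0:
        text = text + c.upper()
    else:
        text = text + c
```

Uppercase even positions in 'loop'
`text` takes the values: "" → "L" → "Lo" → "LoO" → "LoOp"

Answer: "LoOp"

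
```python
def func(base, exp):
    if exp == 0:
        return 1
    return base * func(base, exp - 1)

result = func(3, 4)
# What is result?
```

func(3, 4) = 3 * 3 * 3 * 3 = 81

Answer: 81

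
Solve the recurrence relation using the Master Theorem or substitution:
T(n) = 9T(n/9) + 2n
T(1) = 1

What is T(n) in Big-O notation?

By Master Theorem: a=9, b=9, f(n)=2n. Since log_9(9) = 1 and f(n) = Θ(n^1), Case 2 applies. T(n) = O(n log n).

Answer: O(n log n)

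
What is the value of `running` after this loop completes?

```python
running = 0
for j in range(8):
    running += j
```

Sum of 0 to 7 = 28
`running` takes the values: 0 → 1 → 3 → 6 → 10 → 15 → 21 → 28

Answer: 28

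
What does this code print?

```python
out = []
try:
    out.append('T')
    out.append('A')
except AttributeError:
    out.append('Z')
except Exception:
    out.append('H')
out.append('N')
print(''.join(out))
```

Execution trace: 'T' (try body) → 'A' (try body, no exception) → 'N' (after the try/except). Output: TAN

Answer: TAN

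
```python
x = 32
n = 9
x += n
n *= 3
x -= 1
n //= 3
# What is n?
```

Trace:
`x = 32` → x = 32
`n = 9` → n = 9
`x += n` → x = 41
`n *= 3` → n = 27
`x -= 1` → x = 40
`n //= 3` → n = 9
So n = 9

Answer: 9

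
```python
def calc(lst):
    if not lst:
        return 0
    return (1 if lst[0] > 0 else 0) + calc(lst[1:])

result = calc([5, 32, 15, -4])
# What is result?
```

Count of positive elements in [5, 32, 15, -4] = 3

Answer: 3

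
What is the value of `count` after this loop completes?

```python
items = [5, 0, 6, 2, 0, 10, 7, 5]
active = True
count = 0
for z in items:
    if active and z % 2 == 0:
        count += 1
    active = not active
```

Count even values at even positions
`count` takes the values: 0 → 1 → 2

Answer: 2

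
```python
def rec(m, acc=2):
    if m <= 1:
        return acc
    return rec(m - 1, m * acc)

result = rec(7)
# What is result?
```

Accumulator trace (n, acc): (7, 2) -> (6, 14) -> (5, 84) -> (4, 420) -> (3, 1680) -> (2, 5040) -> (1, 10080) -> return 10080

Answer: 10080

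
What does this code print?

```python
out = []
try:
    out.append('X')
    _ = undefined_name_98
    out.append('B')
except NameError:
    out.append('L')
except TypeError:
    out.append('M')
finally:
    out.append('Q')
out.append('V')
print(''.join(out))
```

Execution trace: 'X' (try body) → 'L' (except NameError) → 'Q' (finally) → 'V' (after the try/except). Output: XLQV

Answer: XLQV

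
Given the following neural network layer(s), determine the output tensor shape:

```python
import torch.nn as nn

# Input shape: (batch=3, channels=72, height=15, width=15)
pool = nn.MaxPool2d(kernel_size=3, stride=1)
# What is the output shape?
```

Input: (3, 72, 15, 15) -> Output: (3, 72, 13, 13)

Answer: (3, 72, 13, 13)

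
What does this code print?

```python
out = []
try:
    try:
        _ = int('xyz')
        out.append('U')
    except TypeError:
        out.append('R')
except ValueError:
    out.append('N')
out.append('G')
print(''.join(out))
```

Execution trace: 'N' (outer except ValueError) → 'G' (after the try/except). Output: NG

Answer: NG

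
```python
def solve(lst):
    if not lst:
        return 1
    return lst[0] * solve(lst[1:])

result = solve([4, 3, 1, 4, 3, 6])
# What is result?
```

Product over [4, 3, 1, 4, 3, 6] = 4 * 3 * 1 * 4 * 3 * 6 = 864

Answer: 864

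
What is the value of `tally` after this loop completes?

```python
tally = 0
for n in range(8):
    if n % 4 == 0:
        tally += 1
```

Count numbers divisible by 4 in range(8)
`tally` takes the values: 0 → 1 → 2

Answer: 2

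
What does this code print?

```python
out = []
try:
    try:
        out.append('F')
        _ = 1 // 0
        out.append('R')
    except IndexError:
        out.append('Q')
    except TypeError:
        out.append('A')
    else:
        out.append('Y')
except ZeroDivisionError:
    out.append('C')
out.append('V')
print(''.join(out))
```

Execution trace: 'F' (try body) → 'C' (outer except ZeroDivisionError) → 'V' (after the try/except). Output: FCV

Answer: FCV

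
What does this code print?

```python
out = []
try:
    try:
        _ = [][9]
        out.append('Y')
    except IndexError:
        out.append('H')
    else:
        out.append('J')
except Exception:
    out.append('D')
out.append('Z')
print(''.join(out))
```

Execution trace: 'H' (inner except IndexError) → 'Z' (after the try/except). Output: HZ

Answer: HZ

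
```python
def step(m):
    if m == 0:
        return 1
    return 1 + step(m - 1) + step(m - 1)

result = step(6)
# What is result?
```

step(m) = 1 + 2·step(m-1), step(0)=1. Closed form: (1+1)·2^6 - 1 = 127.

Answer: 127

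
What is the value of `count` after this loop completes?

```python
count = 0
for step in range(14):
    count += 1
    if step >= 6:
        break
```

Loop breaks when step reaches 6, count is 7
`count` takes the values: 0 → 1 → 2 → 3 → 4 → 5 → 6 → 7

Answer: 7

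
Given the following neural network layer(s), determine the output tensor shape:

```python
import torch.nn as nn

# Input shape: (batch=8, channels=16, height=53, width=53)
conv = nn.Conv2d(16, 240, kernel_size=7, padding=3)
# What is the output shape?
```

Input: (8, 16, 53, 53) -> Output: (8, 240, 53, 53)

Answer: (8, 240, 53, 53)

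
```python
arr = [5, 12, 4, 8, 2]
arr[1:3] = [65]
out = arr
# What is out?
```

Trace:
`arr = [5, 12, 4, 8, 2]` → arr = [5, 12, 4, 8, 2]
`arr[1:3] = [65]` → arr = [5, 65, 8, 2]
`out = arr` → out = [5, 65, 8, 2]
So out = [5, 65, 8, 2]

Answer: [5, 65, 8, 2]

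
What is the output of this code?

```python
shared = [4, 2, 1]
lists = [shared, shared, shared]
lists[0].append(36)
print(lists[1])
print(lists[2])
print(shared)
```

Key concept: list of same reference.
Step by step:
`shared = [4, 2, 1]` → shared = [4, 2, 1]
`lists = [shared, shared, shared]` → lists = [[4, 2, 1], [4, 2, 1], [4, 2, 1]]
`lists[0].append(36)` → shared = [4, 2, 1, 36]; lists = [[4, 2, 1, 36], [4, 2, 1, 36], [4, 2, 1, 36]]
`print(lists[1])` → prints [4, 2, 1, 36]
`print(lists[2])` → prints [4, 2, 1, 36]
`print(shared)` → prints [4, 2, 1, 36]

Answer:
[4, 2, 1, 36]
[4, 2, 1, 36]
[4, 2, 1, 36]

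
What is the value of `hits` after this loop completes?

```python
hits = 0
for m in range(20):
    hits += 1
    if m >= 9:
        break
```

Loop breaks when m reaches 9, hits is 10
`hits` takes the values: 0 → 1 → 2 → 3 → 4 → 5 → 6 → 7 → 8 → 9 → 10

Answer: 10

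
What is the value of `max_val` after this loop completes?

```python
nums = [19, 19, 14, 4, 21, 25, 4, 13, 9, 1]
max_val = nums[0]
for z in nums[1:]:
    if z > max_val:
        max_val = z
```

Maximum of [19, 19, 14, 4, 21, 25, 4, 13, 9, 1]
`max_val` takes the values: 19 → 21 → 25

Answer: 25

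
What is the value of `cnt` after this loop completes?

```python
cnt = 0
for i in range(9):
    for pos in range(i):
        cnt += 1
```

Triangle number: 0+1+2+...+8
`cnt` takes the values: 0 → 1 → 2 → 3 → 4 → 5 → 6 → 7 → 8 → 9 → 10 → 11 → 12 → 13 → 14 → 15 → 16 → 17 → 18 → 19 → 20 → 21 → 22 → 23 → 24 → 25 → 26 → 27 → 28 → 29 → 30 → 31 → 32 → 33 → 34 → 35 → 36

Answer: 36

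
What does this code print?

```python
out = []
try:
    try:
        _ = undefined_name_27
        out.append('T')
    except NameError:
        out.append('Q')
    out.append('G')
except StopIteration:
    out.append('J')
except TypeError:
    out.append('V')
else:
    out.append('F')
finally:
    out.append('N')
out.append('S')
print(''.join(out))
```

Execution trace: 'Q' (inner except NameError) → 'G' (try body, no exception) → 'F' (else) → 'N' (finally) → 'S' (after the try/except). Output: QGFNS

Answer: QGFNS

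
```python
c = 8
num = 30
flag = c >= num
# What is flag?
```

Trace:
`c = 8` → c = 8
`num = 30` → num = 30
`flag = c >= num` → flag = False
So flag = False

Answer: False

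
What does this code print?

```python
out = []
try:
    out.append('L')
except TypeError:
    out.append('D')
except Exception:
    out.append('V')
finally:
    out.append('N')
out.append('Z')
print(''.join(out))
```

Execution trace: 'L' (try body, no exception) → 'N' (finally) → 'Z' (after the try/except). Output: LNZ

Answer: LNZ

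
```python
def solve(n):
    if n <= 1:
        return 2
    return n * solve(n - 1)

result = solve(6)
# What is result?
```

solve(6) = 6 * 5 * 4 * 3 * 2 * 2 = 1440

Answer: 1440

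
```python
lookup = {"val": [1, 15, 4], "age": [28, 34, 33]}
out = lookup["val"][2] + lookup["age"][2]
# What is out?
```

Trace:
`lookup = {"val": [1, 15, 4], "age": [28, 34, 33]}` → lookup = {'val': [1, 15, 4], 'age': [28, 34, 33]}
`out = lookup["val"][2] + lookup["age"][2]` → out = 37
So out = 37

Answer: 37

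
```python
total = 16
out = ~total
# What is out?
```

Trace:
`total = 16` → total = 16
`out = ~total` → out = -17
So out = -17

Answer: -17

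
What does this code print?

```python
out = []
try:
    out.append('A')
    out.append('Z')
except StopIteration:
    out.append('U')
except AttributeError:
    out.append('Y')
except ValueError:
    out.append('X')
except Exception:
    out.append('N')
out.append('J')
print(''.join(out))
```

Execution trace: 'A' (try body) → 'Z' (try body, no exception) → 'J' (after the try/except). Output: AZJ

Answer: AZJ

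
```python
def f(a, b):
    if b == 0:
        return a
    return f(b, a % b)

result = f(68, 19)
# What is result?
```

f(68, 19) -> f(19, 11) -> f(11, 8) -> f(8, 3) -> f(3, 2) -> f(2, 1) -> f(1, 0) -> 1

Answer: 1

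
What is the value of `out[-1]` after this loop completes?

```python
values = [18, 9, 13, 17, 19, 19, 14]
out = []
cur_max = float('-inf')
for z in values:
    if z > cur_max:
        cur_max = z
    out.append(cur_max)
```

Running max ends at 19
`out` takes the values: [] → [18] → [18, 18] → [18, 18, 18] → [18, 18, 18, 18] → [18, 18, 18, 18, 19] → [18, 18, 18, 18, 19, 19] → [18, 18, 18, 18, 19, 19, 19]
So `out[-1]` = 19

Answer: 19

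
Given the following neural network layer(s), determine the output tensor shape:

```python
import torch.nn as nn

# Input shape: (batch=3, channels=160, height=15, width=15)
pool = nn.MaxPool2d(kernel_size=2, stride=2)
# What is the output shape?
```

Input: (3, 160, 15, 15) -> Output: (3, 160, 7, 7)

Answer: (3, 160, 7, 7)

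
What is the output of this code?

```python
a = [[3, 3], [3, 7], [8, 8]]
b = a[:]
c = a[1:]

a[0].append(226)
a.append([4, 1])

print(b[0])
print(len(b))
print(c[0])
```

Key concept: slice with nested mutation.
Step by step:
`a = [[3, 3], [3, 7], [8, 8]]` → a = [[3, 3], [3, 7], [8, 8]]
`b = a[:]` → b = [[3, 3], [3, 7], [8, 8]]
`c = a[1:]` → c = [[3, 7], [8, 8]]
`a[0].append(226)` → a = [[3, 3, 226], [3, 7], [8, 8]]; b = [[3, 3, 226], [3, 7], [8, 8]]
`a.append([4, 1])` → a = [[3, 3, 226], [3, 7], [8, 8], [4, 1]]
`print(b[0])` → prints [3, 3, 226]
`print(len(b))` → prints 3
`print(c[0])` → prints [3, 7]

Answer:
[3, 3, 226]
3
[3, 7]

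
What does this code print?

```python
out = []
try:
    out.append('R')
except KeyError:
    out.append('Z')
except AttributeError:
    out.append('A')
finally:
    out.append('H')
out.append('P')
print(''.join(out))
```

Execution trace: 'R' (try body, no exception) → 'H' (finally) → 'P' (after the try/except). Output: RHP

Answer: RHP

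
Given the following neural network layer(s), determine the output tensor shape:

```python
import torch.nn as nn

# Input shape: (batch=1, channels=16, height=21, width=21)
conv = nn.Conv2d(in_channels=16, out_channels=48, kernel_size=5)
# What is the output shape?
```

Input: (1, 16, 21, 21) -> Output: (1, 48, 17, 17)

Answer: (1, 48, 17, 17)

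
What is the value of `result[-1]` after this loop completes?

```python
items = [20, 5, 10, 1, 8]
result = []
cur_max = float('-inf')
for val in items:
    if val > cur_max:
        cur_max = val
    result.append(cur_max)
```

Running max ends at 20
`result` takes the values: [] → [20] → [20, 20] → [20, 20, 20] → [20, 20, 20, 20] → [20, 20, 20, 20, 20]
So `result[-1]` = 20

Answer: 20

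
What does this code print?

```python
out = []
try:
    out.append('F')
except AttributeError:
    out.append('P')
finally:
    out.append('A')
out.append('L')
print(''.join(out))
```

Execution trace: 'F' (try body, no exception) → 'A' (finally) → 'L' (after the try/except). Output: FAL

Answer: FAL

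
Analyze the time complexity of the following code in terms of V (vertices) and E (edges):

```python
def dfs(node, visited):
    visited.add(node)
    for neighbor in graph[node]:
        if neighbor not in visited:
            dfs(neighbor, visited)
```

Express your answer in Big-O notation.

This is Depth-first search (recursive). Time complexity: O(V + E).

Answer: O(V + E)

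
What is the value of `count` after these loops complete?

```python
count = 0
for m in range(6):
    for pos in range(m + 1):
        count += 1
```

Triangle: 1 + 2 + ... + 6
`count` takes the values: 0 → 1 → 2 → 3 → 4 → 5 → 6 → 7 → 8 → 9 → 10 → 11 → 12 → 13 → 14 → 15 → 16 → 17 → 18 → 19 → 20 → 21

Answer: 21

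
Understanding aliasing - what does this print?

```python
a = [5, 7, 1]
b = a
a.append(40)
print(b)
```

Key concept: basic list aliasing.
Step by step:
`a = [5, 7, 1]` → a = [5, 7, 1]
`b = a` → b = [5, 7, 1] (same object as a)
`a.append(40)` → a = [5, 7, 1, 40] (same object as b); b = [5, 7, 1, 40] (same object as a)
`print(b)` → prints [5, 7, 1, 40]

Answer: [5, 7, 1, 40]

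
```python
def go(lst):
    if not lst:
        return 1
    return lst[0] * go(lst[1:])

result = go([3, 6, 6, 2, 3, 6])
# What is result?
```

Product over [3, 6, 6, 2, 3, 6] = 3 * 6 * 6 * 2 * 3 * 6 = 3888

Answer: 3888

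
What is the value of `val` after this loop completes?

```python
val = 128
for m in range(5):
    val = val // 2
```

Halve 5 times: 128 // 2^5 = 4
`val` takes the values: 128 → 64 → 32 → 16 → 8 → 4

Answer: 4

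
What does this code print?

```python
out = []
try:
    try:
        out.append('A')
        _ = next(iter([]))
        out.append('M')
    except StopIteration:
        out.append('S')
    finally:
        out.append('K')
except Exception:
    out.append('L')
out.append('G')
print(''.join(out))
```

Execution trace: 'A' (inner try body) → 'S' (inner except StopIteration) → 'K' (inner finally) → 'G' (after the try/except). Output: ASKG

Answer: ASKG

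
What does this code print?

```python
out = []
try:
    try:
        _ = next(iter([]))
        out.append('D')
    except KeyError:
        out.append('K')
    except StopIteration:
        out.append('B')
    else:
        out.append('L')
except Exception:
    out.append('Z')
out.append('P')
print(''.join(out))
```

Execution trace: 'B' (inner except StopIteration) → 'P' (after the try/except). Output: BP

Answer: BP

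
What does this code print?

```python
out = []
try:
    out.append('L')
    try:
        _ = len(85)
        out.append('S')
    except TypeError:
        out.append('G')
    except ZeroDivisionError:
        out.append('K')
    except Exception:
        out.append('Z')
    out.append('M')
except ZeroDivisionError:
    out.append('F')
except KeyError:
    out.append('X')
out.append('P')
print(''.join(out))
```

Execution trace: 'L' (try body) → 'G' (inner except TypeError) → 'M' (try body, no exception) → 'P' (after the try/except). Output: LGMP

Answer: LGMP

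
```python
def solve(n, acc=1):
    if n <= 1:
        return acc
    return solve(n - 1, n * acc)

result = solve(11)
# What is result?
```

Accumulator trace (n, acc): (11, 1) -> (10, 11) -> (9, 110) -> (8, 990) -> (7, 7920) -> (6, 55440) -> (5, 332640) -> (4, 1663200) -> (3, 6652800) -> (2, 19958400) -> (1, 39916800) -> return 39916800

Answer: 39916800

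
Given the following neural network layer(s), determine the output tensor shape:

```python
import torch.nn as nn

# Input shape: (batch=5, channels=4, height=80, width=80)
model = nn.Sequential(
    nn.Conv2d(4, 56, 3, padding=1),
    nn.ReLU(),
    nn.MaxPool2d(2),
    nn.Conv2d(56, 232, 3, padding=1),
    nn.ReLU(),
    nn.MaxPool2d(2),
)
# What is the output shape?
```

Input: (5, 4, 80, 80) -> after first Conv2d: (5, 56, 80, 80) -> after first MaxPool2d: (5, 56, 40, 40) -> after second Conv2d: (5, 232, 40, 40) -> Output: (5, 232, 20, 20)

Answer: (5, 232, 20, 20)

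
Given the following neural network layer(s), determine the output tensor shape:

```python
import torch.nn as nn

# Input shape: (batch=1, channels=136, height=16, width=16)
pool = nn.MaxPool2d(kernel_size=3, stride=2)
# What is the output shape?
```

Input: (1, 136, 16, 16) -> Output: (1, 136, 7, 7)

Answer: (1, 136, 7, 7)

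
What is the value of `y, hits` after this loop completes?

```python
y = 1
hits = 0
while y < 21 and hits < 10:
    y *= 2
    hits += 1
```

Double until >= 21 or 10 iterations
`y, hits` takes the values: (1, 0) → (2, 0) → (2, 1) → (4, 1) → (4, 2) → (8, 2) → (8, 3) → (16, 3) → (16, 4) → (32, 4) → (32, 5)

Answer: 32, 5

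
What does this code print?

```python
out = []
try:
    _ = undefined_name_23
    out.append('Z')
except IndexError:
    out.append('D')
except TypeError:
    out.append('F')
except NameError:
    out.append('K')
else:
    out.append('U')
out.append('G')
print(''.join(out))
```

Execution trace: 'K' (except NameError) → 'G' (after the try/except). Output: KG

Answer: KG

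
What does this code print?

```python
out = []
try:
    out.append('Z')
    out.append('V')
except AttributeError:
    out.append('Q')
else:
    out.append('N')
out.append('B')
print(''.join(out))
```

Execution trace: 'Z' (try body) → 'V' (try body, no exception) → 'N' (else) → 'B' (after the try/except). Output: ZVNB

Answer: ZVNB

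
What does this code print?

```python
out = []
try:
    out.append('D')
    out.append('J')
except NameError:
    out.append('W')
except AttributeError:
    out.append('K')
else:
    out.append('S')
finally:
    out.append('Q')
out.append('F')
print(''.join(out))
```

Execution trace: 'D' (try body) → 'J' (try body, no exception) → 'S' (else) → 'Q' (finally) → 'F' (after the try/except). Output: DJSQF

Answer: DJSQF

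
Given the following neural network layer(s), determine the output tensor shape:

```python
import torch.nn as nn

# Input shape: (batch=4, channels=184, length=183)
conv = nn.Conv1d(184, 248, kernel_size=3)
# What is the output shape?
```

Input: (4, 184, 183) -> Output: (4, 248, 181)

Answer: (4, 248, 181)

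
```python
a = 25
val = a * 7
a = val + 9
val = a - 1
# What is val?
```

Trace:
`a = 25` → a = 25
`val = a * 7` → val = 175
`a = val + 9` → a = 184
`val = a - 1` → val = 183
So val = 183

Answer: 183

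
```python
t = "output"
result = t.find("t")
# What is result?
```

Trace:
`t = "output"` → t = 'output'
`result = t.find("t")` → result = 2
So result = 2

Answer: 2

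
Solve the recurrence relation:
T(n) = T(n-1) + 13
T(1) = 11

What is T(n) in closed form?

Unrolling: T(n) = T(1) + 13·(n-1) = 11 + 13(n-1) = 13n - 2.

Answer: T(n) = 13n - 2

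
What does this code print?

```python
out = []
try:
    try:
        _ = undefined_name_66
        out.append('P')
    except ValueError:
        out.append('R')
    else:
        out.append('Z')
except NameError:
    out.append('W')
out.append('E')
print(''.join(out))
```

Execution trace: 'W' (outer except NameError) → 'E' (after the try/except). Output: WE

Answer: WE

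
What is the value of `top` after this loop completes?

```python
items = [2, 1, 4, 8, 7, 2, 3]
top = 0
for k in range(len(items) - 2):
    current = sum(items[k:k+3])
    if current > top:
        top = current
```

Max sum of 3-element window in [2, 1, 4, 8, 7, 2, 3]
`top` takes the values: 0 → 7 → 13 → 19

Answer: 19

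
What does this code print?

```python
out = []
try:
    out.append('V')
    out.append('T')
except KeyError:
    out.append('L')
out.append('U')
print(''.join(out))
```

Execution trace: 'V' (try body) → 'T' (try body, no exception) → 'U' (after the try/except). Output: VTU

Answer: VTU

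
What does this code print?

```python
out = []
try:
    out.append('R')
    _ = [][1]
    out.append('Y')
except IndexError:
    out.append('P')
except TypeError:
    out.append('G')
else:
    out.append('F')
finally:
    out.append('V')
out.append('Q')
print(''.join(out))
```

Execution trace: 'R' (try body) → 'P' (except IndexError) → 'V' (finally) → 'Q' (after the try/except). Output: RPVQ

Answer: RPVQ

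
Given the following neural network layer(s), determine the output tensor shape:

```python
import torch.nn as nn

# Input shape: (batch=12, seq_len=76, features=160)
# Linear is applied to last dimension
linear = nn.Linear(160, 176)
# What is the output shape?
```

Input: (12, 76, 160) -> Output: (12, 76, 176)

Answer: (12, 76, 176)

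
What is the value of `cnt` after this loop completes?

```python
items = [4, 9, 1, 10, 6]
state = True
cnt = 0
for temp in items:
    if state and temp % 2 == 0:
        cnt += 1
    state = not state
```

Count even values at even positions
`cnt` takes the values: 0 → 1 → 2

Answer: 2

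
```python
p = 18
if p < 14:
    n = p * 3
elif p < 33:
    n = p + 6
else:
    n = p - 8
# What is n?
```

Trace:
`p = 18` → p = 18
`if p < 14: ...` → p < 14 is False, p < 33 is True → n = 24
So n = 24

Answer: 24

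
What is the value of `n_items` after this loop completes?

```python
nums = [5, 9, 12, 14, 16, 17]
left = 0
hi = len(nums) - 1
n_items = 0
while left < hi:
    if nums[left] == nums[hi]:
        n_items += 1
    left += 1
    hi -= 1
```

Count matching pairs from ends
`n_items` takes the values: 0

Answer: 0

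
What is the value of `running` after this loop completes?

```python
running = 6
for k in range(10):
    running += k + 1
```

Start at 6, add 1 to 10 = 61
`running` takes the values: 6 → 7 → 9 → 12 → 16 → 21 → 27 → 34 → 42 → 51 → 61

Answer: 61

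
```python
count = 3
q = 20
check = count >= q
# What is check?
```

Trace:
`count = 3` → count = 3
`q = 20` → q = 20
`check = count >= q` → check = False
So check = False

Answer: False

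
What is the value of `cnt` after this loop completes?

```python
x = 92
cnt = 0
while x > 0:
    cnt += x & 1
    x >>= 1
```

Count set bits in 92 (binary: 0b1011100)
`cnt` takes the values: 0 → 1 → 2 → 3 → 4

Answer: 4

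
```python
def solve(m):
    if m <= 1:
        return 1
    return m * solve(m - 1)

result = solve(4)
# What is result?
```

solve(4) = 4 * 3 * 2 * 1 = 24

Answer: 24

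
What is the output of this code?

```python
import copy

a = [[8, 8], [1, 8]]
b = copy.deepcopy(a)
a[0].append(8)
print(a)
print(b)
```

Key concept: deep copy is fully independent.
Step by step:
`a = [[8, 8], [1, 8]]` → a = [[8, 8], [1, 8]]
`b = copy.deepcopy(a)` → b = [[8, 8], [1, 8]]
`a[0].append(8)` → a = [[8, 8, 8], [1, 8]]
`print(a)` → prints [[8, 8, 8], [1, 8]]
`print(b)` → prints [[8, 8], [1, 8]]

Answer:
[[8, 8, 8], [1, 8]]
[[8, 8], [1, 8]]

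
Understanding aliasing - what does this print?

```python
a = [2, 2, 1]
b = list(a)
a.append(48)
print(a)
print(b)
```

Key concept: list() constructor creates copy.
Step by step:
`a = [2, 2, 1]` → a = [2, 2, 1]
`b = list(a)` → b = [2, 2, 1]
`a.append(48)` → a = [2, 2, 1, 48]
`print(a)` → prints [2, 2, 1, 48]
`print(b)` → prints [2, 2, 1]

Answer:
[2, 2, 1, 48]
[2, 2, 1]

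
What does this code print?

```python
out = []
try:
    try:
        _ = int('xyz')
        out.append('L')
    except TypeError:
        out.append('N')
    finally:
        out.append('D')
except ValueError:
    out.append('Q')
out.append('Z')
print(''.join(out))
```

Execution trace: 'D' (finally) → 'Q' (outer except ValueError) → 'Z' (after the try/except). Output: DQZ

Answer: DQZ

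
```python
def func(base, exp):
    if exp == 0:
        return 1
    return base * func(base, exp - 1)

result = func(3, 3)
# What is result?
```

func(3, 3) = 3 * 3 * 3 = 27

Answer: 27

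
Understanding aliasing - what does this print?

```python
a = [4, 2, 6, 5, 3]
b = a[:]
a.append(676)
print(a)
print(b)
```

Key concept: slice [:] creates copy.
Step by step:
`a = [4, 2, 6, 5, 3]` → a = [4, 2, 6, 5, 3]
`b = a[:]` → b = [4, 2, 6, 5, 3]
`a.append(676)` → a = [4, 2, 6, 5, 3, 676]
`print(a)` → prints [4, 2, 6, 5, 3, 676]
`print(b)` → prints [4, 2, 6, 5, 3]

Answer:
[4, 2, 6, 5, 3, 676]
[4, 2, 6, 5, 3]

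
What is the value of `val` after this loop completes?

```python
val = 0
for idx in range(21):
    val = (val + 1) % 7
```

Increment mod 7, 21 times = 0
`val` takes the values: 0 → 1 → 2 → 3 → 4 → 5 → 6 → 0 → 1 → 2 → 3 → 4 → 5 → 6 → 0 → 1 → 2 → 3 → 4 → 5 → 6 → 0

Answer: 0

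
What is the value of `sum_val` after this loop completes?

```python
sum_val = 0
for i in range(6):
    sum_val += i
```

Sum of 0 to 5 = 15
`sum_val` takes the values: 0 → 1 → 3 → 6 → 10 → 15

Answer: 15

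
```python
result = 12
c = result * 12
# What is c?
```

Trace:
`result = 12` → result = 12
`c = result * 12` → c = 144
So c = 144

Answer: 144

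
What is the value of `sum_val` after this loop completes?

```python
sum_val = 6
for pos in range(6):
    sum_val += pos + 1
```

Start at 6, add 1 to 6 = 27
`sum_val` takes the values: 6 → 7 → 9 → 12 → 16 → 21 → 27

Answer: 27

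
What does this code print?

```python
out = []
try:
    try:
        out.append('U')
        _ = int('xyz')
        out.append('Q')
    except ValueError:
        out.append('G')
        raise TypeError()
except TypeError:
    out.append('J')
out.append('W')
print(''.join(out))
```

Execution trace: 'U' (inner try body) → 'G' (inner except ValueError) → 'J' (outer except TypeError) → 'W' (after the try/except). Output: UGJW

Answer: UGJW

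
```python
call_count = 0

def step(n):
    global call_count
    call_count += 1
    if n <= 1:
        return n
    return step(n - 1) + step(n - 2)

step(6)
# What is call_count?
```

Calls(n) = 1 + Calls(n-1) + Calls(n-2); Calls(0)=Calls(1)=1. For n=6 this gives 25.

Answer: 25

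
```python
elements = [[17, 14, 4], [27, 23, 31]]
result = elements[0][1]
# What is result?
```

Trace:
`elements = [[17, 14, 4], [27, 23, 31]]` → elements = [[17, 14, 4], [27, 23, 31]]
`result = elements[0][1]` → result = 14
So result = 14

Answer: 14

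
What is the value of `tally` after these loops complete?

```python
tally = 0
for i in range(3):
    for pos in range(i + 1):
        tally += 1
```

Triangle: 1 + 2 + ... + 3
`tally` takes the values: 0 → 1 → 2 → 3 → 4 → 5 → 6

Answer: 6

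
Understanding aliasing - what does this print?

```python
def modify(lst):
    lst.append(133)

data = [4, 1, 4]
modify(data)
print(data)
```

Key concept: function modifies passed list.
Step by step:
`data = [4, 1, 4]` → data = [4, 1, 4]
`modify(data)` → data = [4, 1, 4, 133]
`print(data)` → prints [4, 1, 4, 133]

Answer: [4, 1, 4, 133]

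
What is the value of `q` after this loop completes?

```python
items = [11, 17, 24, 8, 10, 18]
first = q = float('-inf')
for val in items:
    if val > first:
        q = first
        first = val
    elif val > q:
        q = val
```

Second largest (with repeats) in [11, 17, 24, 8, 10, 18]
`q` takes the values: -inf → 11 → 17 → 18

Answer: 18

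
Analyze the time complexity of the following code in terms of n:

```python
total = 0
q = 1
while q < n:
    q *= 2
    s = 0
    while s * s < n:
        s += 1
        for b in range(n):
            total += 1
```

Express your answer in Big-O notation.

Each loop level contributes: log n × √n × n. Multiplying the contributions gives O(n√n log n).

Answer: O(n√n log n)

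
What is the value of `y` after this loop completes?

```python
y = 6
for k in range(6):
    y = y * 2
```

Multiply by 2, 6 times: 6 * 2^6 = 384
`y` takes the values: 6 → 12 → 24 → 48 → 96 → 192 → 384

Answer: 384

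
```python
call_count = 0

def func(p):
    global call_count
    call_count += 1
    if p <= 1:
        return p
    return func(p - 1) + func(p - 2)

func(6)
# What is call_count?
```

Calls(p) = 1 + Calls(p-1) + Calls(p-2); Calls(0)=Calls(1)=1. For p=6 this gives 25.

Answer: 25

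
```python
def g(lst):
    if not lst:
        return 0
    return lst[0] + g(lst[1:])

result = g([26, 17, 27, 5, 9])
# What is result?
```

26 + 17 + 27 + 5 + 9 + 0 = 84

Answer: 84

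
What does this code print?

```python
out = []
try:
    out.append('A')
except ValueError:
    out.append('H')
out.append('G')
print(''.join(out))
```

Execution trace: 'A' (try body, no exception) → 'G' (after the try/except). Output: AG

Answer: AG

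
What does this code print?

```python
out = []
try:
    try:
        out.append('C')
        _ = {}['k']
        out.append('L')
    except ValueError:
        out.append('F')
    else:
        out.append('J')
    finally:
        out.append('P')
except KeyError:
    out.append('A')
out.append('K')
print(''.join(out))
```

Execution trace: 'C' (try body) → 'P' (finally) → 'A' (outer except KeyError) → 'K' (after the try/except). Output: CPAK

Answer: CPAK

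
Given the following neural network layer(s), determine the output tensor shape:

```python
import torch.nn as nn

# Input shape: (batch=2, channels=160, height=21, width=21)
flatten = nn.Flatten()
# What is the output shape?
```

Input: (2, 160, 21, 21) -> Output: (2, 70560)

Answer: (2, 70560)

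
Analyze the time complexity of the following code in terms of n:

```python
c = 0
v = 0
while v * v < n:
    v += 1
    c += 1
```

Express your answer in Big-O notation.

Each loop level contributes: √n. Multiplying the contributions gives O(√n).

Answer: O(√n)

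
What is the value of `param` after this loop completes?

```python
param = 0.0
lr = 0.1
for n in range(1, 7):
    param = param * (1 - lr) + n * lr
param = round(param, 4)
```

Moving average with lr=0.1
`param` takes the values: 0.0 → 0.1 → 0.29 → 0.561 → 0.9049 → 1.31441 → 1.782969 → 1.783

Answer: 1.783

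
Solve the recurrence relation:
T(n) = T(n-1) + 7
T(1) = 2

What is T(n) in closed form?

Unrolling: T(n) = T(1) + 7·(n-1) = 2 + 7(n-1) = 7n - 5.

Answer: T(n) = 7n - 5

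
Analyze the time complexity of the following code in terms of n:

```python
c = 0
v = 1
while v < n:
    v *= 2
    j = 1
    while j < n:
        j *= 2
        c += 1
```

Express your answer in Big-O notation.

Each loop level contributes: log n × log n. Multiplying the contributions gives O(log² n).

Answer: O(log² n)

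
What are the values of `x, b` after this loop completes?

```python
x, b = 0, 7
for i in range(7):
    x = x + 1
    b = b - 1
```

x goes 0→7, b goes 7→0
`x, b` takes the values: (0, 7) → (1, 7) → (1, 6) → (2, 6) → (2, 5) → (3, 5) → (3, 4) → (4, 4) → (4, 3) → (5, 3) → (5, 2) → (6, 2) → (6, 1) → (7, 1) → (7, 0)

Answer: 7, 0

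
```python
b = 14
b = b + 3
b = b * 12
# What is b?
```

Trace:
`b = 14` → b = 14
`b = b + 3` → b = 17
`b = b * 12` → b = 204
So b = 204

Answer: 204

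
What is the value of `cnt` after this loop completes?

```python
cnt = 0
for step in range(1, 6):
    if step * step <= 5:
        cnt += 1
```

Count numbers where step² ≤ 5
`cnt` takes the values: 0 → 1 → 2

Answer: 2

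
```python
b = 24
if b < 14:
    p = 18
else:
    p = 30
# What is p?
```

Trace:
`b = 24` → b = 24
`if b < 14: ...` → b < 14 is False, take else branch → p = 30
So p = 30

Answer: 30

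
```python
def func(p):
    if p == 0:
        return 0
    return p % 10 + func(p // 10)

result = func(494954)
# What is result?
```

Sum of digits of 494954: 4 + 5 + 9 + 4 + 9 + 4 = 35

Answer: 35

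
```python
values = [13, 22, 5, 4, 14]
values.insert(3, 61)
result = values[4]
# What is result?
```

Trace:
`values = [13, 22, 5, 4, 14]` → values = [13, 22, 5, 4, 14]
`values.insert(3, 61)` → values = [13, 22, 5, 61, 4, 14]
`result = values[4]` → result = 4
So result = 4

Answer: 4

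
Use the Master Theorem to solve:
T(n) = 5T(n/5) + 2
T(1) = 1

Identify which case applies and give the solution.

a=5, b=5, f(n)=2. log_5(5) = 1. Since c=0 < 1, Case 1 applies: T(n) = Θ(n^log_b(a)) = O(n).

Answer: O(n) - Case 1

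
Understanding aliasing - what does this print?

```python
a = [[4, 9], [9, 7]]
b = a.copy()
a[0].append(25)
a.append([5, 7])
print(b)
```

Key concept: shallow copy with nested lists.
Step by step:
`a = [[4, 9], [9, 7]]` → a = [[4, 9], [9, 7]]
`b = a.copy()` → b = [[4, 9], [9, 7]]
`a[0].append(25)` → a = [[4, 9, 25], [9, 7]]; b = [[4, 9, 25], [9, 7]]
`a.append([5, 7])` → a = [[4, 9, 25], [9, 7], [5, 7]]
`print(b)` → prints [[4, 9, 25], [9, 7]]

Answer: [[4, 9, 25], [9, 7]]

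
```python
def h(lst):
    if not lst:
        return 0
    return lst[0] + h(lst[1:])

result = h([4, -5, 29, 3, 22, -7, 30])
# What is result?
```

4 + (-5) + 29 + 3 + 22 + (-7) + 30 + 0 = 76

Answer: 76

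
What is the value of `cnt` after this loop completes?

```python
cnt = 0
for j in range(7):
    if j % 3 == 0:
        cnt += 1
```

Count numbers divisible by 3 in range(7)
`cnt` takes the values: 0 → 1 → 2 → 3

Answer: 3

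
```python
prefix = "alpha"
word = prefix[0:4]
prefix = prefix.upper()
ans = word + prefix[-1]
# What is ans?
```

Trace:
`prefix = "alpha"` → prefix = 'alpha'
`word = prefix[0:4]` → word = 'alph'
`prefix = prefix.upper()` → prefix = 'ALPHA'
`ans = word + prefix[-1]` → ans = 'alphA'
So ans = 'alphA'

Answer: 'alphA'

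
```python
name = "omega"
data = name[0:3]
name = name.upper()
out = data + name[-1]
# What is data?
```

Trace:
`name = "omega"` → name = 'omega'
`data = name[0:3]` → data = 'ome'
`name = name.upper()` → name = 'OMEGA'
`out = data + name[-1]` → out = 'omeA'
So data = 'ome'

Answer: 'ome'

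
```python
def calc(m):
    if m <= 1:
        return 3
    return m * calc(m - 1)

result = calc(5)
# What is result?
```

calc(5) = 5 * 4 * 3 * 2 * 3 = 360

Answer: 360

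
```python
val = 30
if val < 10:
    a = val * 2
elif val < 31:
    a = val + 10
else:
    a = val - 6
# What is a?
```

Trace:
`val = 30` → val = 30
`if val < 10: ...` → val < 10 is False, val < 31 is True → a = 40
So a = 40

Answer: 40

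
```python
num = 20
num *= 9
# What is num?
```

Trace:
`num = 20` → num = 20
`num *= 9` → num = 180
So num = 180

Answer: 180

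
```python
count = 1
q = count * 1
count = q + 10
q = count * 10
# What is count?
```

Trace:
`count = 1` → count = 1
`q = count * 1` → q = 1
`count = q + 10` → count = 11
`q = count * 10` → q = 110
So count = 11

Answer: 11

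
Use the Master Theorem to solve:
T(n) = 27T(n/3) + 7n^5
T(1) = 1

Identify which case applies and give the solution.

a=27, b=3, f(n)=7n^5. log_3(27) = 3. Since c=5 > 3 and the regularity condition holds (27(n/3)^5 = (27/3^5)n^5 with 27/3^5 < 1), Case 3 applies: T(n) = Θ(f(n)) = O(n^5).

Answer: O(n^5) - Case 3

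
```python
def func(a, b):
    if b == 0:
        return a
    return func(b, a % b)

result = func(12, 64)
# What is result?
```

func(12, 64) -> func(64, 12) -> func(12, 4) -> func(4, 0) -> 4

Answer: 4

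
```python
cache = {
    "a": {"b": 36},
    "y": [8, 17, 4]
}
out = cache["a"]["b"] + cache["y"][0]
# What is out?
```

Trace:
`cache = { ...` → cache = {'a': {'b': 36}, 'y': [8, 17, 4]}
`out = cache["a"]["b"] + cache["y"][0]` → out = 44
So out = 44

Answer: 44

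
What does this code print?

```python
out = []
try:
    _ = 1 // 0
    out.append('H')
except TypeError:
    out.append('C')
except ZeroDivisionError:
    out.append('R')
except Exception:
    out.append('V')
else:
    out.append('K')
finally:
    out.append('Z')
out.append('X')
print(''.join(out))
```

Execution trace: 'R' (except ZeroDivisionError) → 'Z' (finally) → 'X' (after the try/except). Output: RZX

Answer: RZX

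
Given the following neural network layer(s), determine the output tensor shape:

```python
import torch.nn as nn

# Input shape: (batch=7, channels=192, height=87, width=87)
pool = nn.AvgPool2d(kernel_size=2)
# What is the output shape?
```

Input: (7, 192, 87, 87) -> Output: (7, 192, 43, 43)

Answer: (7, 192, 43, 43)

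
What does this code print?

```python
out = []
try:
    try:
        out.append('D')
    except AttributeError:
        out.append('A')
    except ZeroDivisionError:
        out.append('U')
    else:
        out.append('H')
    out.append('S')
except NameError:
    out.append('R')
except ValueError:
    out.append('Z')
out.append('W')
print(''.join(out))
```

Execution trace: 'D' (inner try body, no exception) → 'H' (inner else) → 'S' (try body, no exception) → 'W' (after the try/except). Output: DHSW

Answer: DHSW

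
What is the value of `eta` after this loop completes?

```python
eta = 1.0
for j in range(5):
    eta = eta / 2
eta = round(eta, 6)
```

Halving LR 5 times: 1 / 2^5
`eta` takes the values: 1.0 → 0.5 → 0.25 → 0.125 → 0.0625 → 0.03125

Answer: 0.03125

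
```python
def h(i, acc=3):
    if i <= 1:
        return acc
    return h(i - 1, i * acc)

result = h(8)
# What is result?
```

Accumulator trace (n, acc): (8, 3) -> (7, 24) -> (6, 168) -> (5, 1008) -> (4, 5040) -> (3, 20160) -> (2, 60480) -> (1, 120960) -> return 120960

Answer: 120960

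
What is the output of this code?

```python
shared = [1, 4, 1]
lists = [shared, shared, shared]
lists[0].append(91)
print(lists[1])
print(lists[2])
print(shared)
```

Key concept: list of same reference.
Step by step:
`shared = [1, 4, 1]` → shared = [1, 4, 1]
`lists = [shared, shared, shared]` → lists = [[1, 4, 1], [1, 4, 1], [1, 4, 1]]
`lists[0].append(91)` → shared = [1, 4, 1, 91]; lists = [[1, 4, 1, 91], [1, 4, 1, 91], [1, 4, 1, 91]]
`print(lists[1])` → prints [1, 4, 1, 91]
`print(lists[2])` → prints [1, 4, 1, 91]
`print(shared)` → prints [1, 4, 1, 91]

Answer:
[1, 4, 1, 91]
[1, 4, 1, 91]
[1, 4, 1, 91]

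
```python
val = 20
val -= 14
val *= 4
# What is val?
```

Trace:
`val = 20` → val = 20
`val -= 14` → val = 6
`val *= 4` → val = 24
So val = 24

Answer: 24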